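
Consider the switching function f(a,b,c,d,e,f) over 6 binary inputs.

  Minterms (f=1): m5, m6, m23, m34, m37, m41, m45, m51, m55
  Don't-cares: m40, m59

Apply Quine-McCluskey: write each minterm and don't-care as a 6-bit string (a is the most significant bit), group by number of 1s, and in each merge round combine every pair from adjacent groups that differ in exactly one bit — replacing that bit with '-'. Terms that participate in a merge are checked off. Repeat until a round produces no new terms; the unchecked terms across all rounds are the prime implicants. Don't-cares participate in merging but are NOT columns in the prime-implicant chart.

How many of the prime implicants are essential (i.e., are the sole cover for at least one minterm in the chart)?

size-2^0 implicants → 000101(✓)  000110  010111(✓)  100010  100101(✓)  101000(✓)  101001(✓)  101101(✓)  110011(✓)  110111(✓)  111011(✓)
size-2^1 implicants → -00101  -10111  10-101  101-01  10100-  11-011  110-11
Unchecked terms (primes): -00101, -10111, 000110, 10-101, 100010, 101-01, 10100-, 11-011, 110-11
Minterm coverage:
  m5 ⊆ -00101 [E]
  m6 ⊆ 000110 [E]
  m23 ⊆ -10111 [E]
  m34 ⊆ 100010 [E]
  m37 ⊆ -00101,10-101
  m41 ⊆ 101-01,10100-
  m45 ⊆ 10-101,101-01
  m51 ⊆ 11-011,110-11
  m55 ⊆ -10111,110-11
E = {-00101, -10111, 000110, 100010}

4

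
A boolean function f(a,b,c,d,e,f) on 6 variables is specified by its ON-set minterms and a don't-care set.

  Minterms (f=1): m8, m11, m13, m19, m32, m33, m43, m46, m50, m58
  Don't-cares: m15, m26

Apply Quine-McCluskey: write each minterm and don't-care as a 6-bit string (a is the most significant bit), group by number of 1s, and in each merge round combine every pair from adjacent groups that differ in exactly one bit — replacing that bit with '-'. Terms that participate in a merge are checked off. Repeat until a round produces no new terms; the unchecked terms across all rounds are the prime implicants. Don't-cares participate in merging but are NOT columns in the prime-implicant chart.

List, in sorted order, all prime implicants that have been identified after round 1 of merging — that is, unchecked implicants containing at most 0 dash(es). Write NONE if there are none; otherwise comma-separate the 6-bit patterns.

Round 0: 001000 001011✓ 001101✓ 001111✓ 010011 011010✓ 100000✓ 100001✓ 101011✓ 101110 110010✓ 111010✓
Round 1: -01011 -11010 001-11 0011-1 10000- 11-010
PIs = {-01011, -11010, 001-11, 001000, 0011-1, 010011, 10000-, 101110, 11-010}

001000, 010011, 101110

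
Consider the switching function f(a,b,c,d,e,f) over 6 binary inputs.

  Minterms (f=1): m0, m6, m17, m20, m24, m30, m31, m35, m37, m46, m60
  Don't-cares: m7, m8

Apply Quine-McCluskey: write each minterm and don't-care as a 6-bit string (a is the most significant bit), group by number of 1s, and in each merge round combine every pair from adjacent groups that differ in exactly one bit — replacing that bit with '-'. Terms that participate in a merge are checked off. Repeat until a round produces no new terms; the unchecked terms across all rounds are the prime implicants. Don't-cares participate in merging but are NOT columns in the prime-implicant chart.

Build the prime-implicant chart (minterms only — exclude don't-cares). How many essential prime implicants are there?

10

[col 0] 000000*, 000110*, 000111*, 001000*, 010001, 010100, 011000*, 011110*, 011111*, 100011, 100101, 101110, 111100
[col 1] 0-1000, 00-000, 00011-, 01111-
Prime implicants: 0-1000, 00-000, 00011-, 010001, 010100, 01111-, 100011, 100101, 101110, 111100
PI chart (minterm → PIs covering it):
  0 | 00-000  (sole → essential)
  6 | 00011-  (sole → essential)
  17 | 010001  (sole → essential)
  20 | 010100  (sole → essential)
  24 | 0-1000  (sole → essential)
  30 | 01111-  (sole → essential)
  31 | 01111-  (sole → essential)
  35 | 100011  (sole → essential)
  37 | 100101  (sole → essential)
  46 | 101110  (sole → essential)
  60 | 111100  (sole → essential)
Essential prime implicants: 0-1000, 00-000, 00011-, 010001, 010100, 01111-, 100011, 100101, 101110, 111100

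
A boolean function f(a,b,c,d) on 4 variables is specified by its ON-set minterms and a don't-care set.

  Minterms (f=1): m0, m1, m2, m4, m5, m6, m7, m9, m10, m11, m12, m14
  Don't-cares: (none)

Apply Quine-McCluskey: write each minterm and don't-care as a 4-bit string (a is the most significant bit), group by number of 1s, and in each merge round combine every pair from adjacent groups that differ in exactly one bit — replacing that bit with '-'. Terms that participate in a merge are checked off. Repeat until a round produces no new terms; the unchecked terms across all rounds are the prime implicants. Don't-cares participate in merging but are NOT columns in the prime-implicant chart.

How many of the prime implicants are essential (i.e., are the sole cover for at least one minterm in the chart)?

Round 0: 0000✓ 0001✓ 0010✓ 0100✓ 0101✓ 0110✓ 0111✓ 1001✓ 1010✓ 1011✓ 1100✓ 1110✓
Round 1: -001 -010✓ -100✓ -110✓ 0-00✓ 0-01✓ 0-10✓ 00-0✓ 000-✓ 01-0✓ 01-1✓ 010-✓ 011-✓ 1-10✓ 10-1 101- 11-0✓
Round 2: --10 -1-0 0--0 0-0- 01--
PIs = {--10, -001, -1-0, 0--0, 0-0-, 01--, 10-1, 101-}
Coverage chart:
  m0: 0--0,0-0-
  m1: -001,0-0-
  m2: --10,0--0
  m4: -1-0,0--0,0-0-,01--
  m5: 0-0-,01--
  m6: --10,-1-0,0--0,01--
  m7: 01-- ←essential
  m9: -001,10-1
  m10: --10,101-
  m11: 10-1,101-
  m12: -1-0 ←essential
  m14: --10,-1-0
Essential: -1-0, 01--

2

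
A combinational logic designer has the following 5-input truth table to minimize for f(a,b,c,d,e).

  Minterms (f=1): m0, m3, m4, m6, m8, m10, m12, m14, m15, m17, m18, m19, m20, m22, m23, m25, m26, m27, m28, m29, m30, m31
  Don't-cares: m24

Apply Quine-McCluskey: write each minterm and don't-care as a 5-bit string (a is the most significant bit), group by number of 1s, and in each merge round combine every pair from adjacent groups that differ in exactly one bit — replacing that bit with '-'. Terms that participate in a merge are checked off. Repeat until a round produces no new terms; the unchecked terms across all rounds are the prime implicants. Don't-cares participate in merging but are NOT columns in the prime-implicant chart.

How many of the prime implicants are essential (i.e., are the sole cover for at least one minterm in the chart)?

Round 0: 00000✓ 00011✓ 00100✓ 00110✓ 01000✓ 01010✓ 01100✓ 01110✓ 01111✓ 10001✓ 10010✓ 10011✓ 10100✓ 10110✓ 10111✓ 11000✓ 11001✓ 11010✓ 11011✓ 11100✓ 11101✓ 11110✓ 11111✓
Round 1: -0011 -0100✓ -0110✓ -1000✓ -1010✓ -1100✓ -1110✓ -1111✓ 0-000✓ 0-100✓ 0-110✓ 00-00✓ 001-0✓ 01-00✓ 01-10✓ 010-0✓ 011-0✓ 0111-✓ 1-001✓ 1-010✓ 1-011✓ 1-100✓ 1-110✓ 1-111✓ 10-10✓ 10-11✓ 100-1✓ 1001-✓ 101-0✓ 1011-✓ 11-00✓ 11-01✓ 11-10✓ 11-11✓ 110-0✓ 110-1✓ 1100-✓ 1101-✓ 111-0✓ 111-1✓ 1110-✓ 1111-✓
Round 2: --100✓ --110✓ -01-0✓ -1-00✓ -1-10✓ -10-0✓ -11-0✓ -111- 0--00 0-1-0✓ 01--0✓ 1--10✓ 1--11✓ 1-0-1 1-01-✓ 1-1-0✓ 1-11-✓ 10-1-✓ 11--0✓ 11--1✓ 11-0-✓ 11-1-✓ 110--✓ 111--✓
Round 3: --1-0 -1--0 1--1- 11---
PIs = {--1-0, -0011, -1--0, -111-, 0--00, 1--1-, 1-0-1, 11---}
Coverage chart:
  m0: 0--00 ←essential
  m3: -0011 ←essential
  m4: --1-0,0--00
  m6: --1-0 ←essential
  m8: -1--0,0--00
  m10: -1--0 ←essential
  m12: --1-0,-1--0,0--00
  m14: --1-0,-1--0,-111-
  m15: -111- ←essential
  m17: 1-0-1 ←essential
  m18: 1--1- ←essential
  m19: -0011,1--1-,1-0-1
  m20: --1-0 ←essential
  m22: --1-0,1--1-
  m23: 1--1- ←essential
  m25: 1-0-1,11---
  m26: -1--0,1--1-,11---
  m27: 1--1-,1-0-1,11---
  m28: --1-0,-1--0,11---
  m29: 11--- ←essential
  m30: --1-0,-1--0,-111-,1--1-,11---
  m31: -111-,1--1-,11---
Essential: --1-0, -0011, -1--0, -111-, 0--00, 1--1-, 1-0-1, 11---

8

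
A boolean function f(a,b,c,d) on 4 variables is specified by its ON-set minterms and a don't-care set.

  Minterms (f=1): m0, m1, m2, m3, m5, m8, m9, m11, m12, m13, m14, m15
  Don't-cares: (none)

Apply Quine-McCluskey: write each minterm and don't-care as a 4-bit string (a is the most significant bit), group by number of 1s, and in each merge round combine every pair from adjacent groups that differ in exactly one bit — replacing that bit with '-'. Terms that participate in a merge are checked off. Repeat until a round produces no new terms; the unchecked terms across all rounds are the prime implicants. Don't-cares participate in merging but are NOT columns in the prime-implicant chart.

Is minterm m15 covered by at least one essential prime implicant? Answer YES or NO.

YES

size-2^0 implicants → 0000(✓)  0001(✓)  0010(✓)  0011(✓)  0101(✓)  1000(✓)  1001(✓)  1011(✓)  1100(✓)  1101(✓)  1110(✓)  1111(✓)
size-2^1 implicants → -000(✓)  -001(✓)  -011(✓)  -101(✓)  0-01(✓)  00-0(✓)  00-1(✓)  000-(✓)  001-(✓)  1-00(✓)  1-01(✓)  1-11(✓)  10-1(✓)  100-(✓)  11-0(✓)  11-1(✓)  110-(✓)  111-(✓)
size-2^2 implicants → --01  -0-1  -00-  00--  1--1  1-0-  11--
Unchecked terms (primes): --01, -0-1, -00-, 00--, 1--1, 1-0-, 11--
Minterm coverage:
  m0 ⊆ -00-,00--
  m1 ⊆ --01,-0-1,-00-,00--
  m2 ⊆ 00-- [E]
  m3 ⊆ -0-1,00--
  m5 ⊆ --01 [E]
  m8 ⊆ -00-,1-0-
  m9 ⊆ --01,-0-1,-00-,1--1,1-0-
  m11 ⊆ -0-1,1--1
  m12 ⊆ 1-0-,11--
  m13 ⊆ --01,1--1,1-0-,11--
  m14 ⊆ 11-- [E]
  m15 ⊆ 1--1,11--
E = {--01, 00--, 11--}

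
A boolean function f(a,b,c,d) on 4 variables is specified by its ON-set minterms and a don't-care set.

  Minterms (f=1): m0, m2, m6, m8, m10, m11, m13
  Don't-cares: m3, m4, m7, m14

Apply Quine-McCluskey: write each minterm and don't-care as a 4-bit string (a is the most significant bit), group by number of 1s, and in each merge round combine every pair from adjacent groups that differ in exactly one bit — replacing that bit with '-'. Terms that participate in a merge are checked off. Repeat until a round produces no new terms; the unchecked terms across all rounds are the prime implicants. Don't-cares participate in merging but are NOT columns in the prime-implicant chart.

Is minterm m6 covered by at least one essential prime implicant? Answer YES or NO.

[col 0] 0000*, 0010*, 0011*, 0100*, 0110*, 0111*, 1000*, 1010*, 1011*, 1101, 1110*
[col 1] -000*, -010*, -011*, -110*, 0-00*, 0-10*, 0-11*, 00-0*, 001-*, 01-0*, 011-*, 1-10*, 10-0*, 101-*
[col 2] --10, -0-0, -01-, 0--0, 0-1-
Prime implicants: --10, -0-0, -01-, 0--0, 0-1-, 1101
PI chart (minterm → PIs covering it):
  0 | -0-0,0--0
  2 | --10,-0-0,-01-,0--0,0-1-
  6 | --10,0--0,0-1-
  8 | -0-0  (sole → essential)
  10 | --10,-0-0,-01-
  11 | -01-  (sole → essential)
  13 | 1101  (sole → essential)
Essential prime implicants: -0-0, -01-, 1101

NO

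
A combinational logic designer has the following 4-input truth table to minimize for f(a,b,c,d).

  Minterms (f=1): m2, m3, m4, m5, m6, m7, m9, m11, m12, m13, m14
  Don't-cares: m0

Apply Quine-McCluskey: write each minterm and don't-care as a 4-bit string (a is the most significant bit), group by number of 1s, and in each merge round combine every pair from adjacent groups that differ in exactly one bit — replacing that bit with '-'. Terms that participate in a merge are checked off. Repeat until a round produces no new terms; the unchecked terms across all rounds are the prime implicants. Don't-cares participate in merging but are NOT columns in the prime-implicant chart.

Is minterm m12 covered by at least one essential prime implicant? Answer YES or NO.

YES

size-2^0 implicants → 0000(✓)  0010(✓)  0011(✓)  0100(✓)  0101(✓)  0110(✓)  0111(✓)  1001(✓)  1011(✓)  1100(✓)  1101(✓)  1110(✓)
size-2^1 implicants → -011  -100(✓)  -101(✓)  -110(✓)  0-00(✓)  0-10(✓)  0-11(✓)  00-0(✓)  001-(✓)  01-0(✓)  01-1(✓)  010-(✓)  011-(✓)  1-01  10-1  11-0(✓)  110-(✓)
size-2^2 implicants → -1-0  -10-  0--0  0-1-  01--
Unchecked terms (primes): -011, -1-0, -10-, 0--0, 0-1-, 01--, 1-01, 10-1
Minterm coverage:
  m2 ⊆ 0--0,0-1-
  m3 ⊆ -011,0-1-
  m4 ⊆ -1-0,-10-,0--0,01--
  m5 ⊆ -10-,01--
  m6 ⊆ -1-0,0--0,0-1-,01--
  m7 ⊆ 0-1-,01--
  m9 ⊆ 1-01,10-1
  m11 ⊆ -011,10-1
  m12 ⊆ -1-0,-10-
  m13 ⊆ -10-,1-01
  m14 ⊆ -1-0 [E]
E = {-1-0}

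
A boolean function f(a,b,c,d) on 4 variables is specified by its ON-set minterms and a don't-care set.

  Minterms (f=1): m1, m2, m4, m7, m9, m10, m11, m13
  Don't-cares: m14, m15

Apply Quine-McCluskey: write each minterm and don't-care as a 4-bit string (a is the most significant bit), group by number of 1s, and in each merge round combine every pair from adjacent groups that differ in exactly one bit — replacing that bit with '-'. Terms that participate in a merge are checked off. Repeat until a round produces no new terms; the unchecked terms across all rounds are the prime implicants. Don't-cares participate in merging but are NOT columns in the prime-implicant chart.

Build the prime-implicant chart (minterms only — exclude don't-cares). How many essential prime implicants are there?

5

[col 0] 0001*, 0010*, 0100, 0111*, 1001*, 1010*, 1011*, 1101*, 1110*, 1111*
[col 1] -001, -010, -111, 1-01*, 1-10*, 1-11*, 10-1*, 101-*, 11-1*, 111-*
[col 2] 1--1, 1-1-
Prime implicants: -001, -010, -111, 0100, 1--1, 1-1-
PI chart (minterm → PIs covering it):
  1 | -001  (sole → essential)
  2 | -010  (sole → essential)
  4 | 0100  (sole → essential)
  7 | -111  (sole → essential)
  9 | -001,1--1
  10 | -010,1-1-
  11 | 1--1,1-1-
  13 | 1--1  (sole → essential)
Essential prime implicants: -001, -010, -111, 0100, 1--1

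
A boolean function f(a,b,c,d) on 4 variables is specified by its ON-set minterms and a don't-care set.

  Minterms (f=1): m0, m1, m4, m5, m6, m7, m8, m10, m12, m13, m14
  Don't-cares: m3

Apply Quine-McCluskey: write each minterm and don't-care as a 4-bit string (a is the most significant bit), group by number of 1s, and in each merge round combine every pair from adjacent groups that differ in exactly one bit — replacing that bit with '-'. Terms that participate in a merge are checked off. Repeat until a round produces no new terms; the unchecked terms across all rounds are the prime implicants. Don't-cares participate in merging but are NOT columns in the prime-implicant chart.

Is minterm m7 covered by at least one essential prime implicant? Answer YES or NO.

Round 0: 0000✓ 0001✓ 0011✓ 0100✓ 0101✓ 0110✓ 0111✓ 1000✓ 1010✓ 1100✓ 1101✓ 1110✓
Round 1: -000✓ -100✓ -101✓ -110✓ 0-00✓ 0-01✓ 0-11✓ 00-1✓ 000-✓ 01-0✓ 01-1✓ 010-✓ 011-✓ 1-00✓ 1-10✓ 10-0✓ 11-0✓ 110-✓
Round 2: --00 -1-0 -10- 0--1 0-0- 01-- 1--0
PIs = {--00, -1-0, -10-, 0--1, 0-0-, 01--, 1--0}
Coverage chart:
  m0: --00,0-0-
  m1: 0--1,0-0-
  m4: --00,-1-0,-10-,0-0-,01--
  m5: -10-,0--1,0-0-,01--
  m6: -1-0,01--
  m7: 0--1,01--
  m8: --00,1--0
  m10: 1--0 ←essential
  m12: --00,-1-0,-10-,1--0
  m13: -10- ←essential
  m14: -1-0,1--0
Essential: -10-, 1--0

NO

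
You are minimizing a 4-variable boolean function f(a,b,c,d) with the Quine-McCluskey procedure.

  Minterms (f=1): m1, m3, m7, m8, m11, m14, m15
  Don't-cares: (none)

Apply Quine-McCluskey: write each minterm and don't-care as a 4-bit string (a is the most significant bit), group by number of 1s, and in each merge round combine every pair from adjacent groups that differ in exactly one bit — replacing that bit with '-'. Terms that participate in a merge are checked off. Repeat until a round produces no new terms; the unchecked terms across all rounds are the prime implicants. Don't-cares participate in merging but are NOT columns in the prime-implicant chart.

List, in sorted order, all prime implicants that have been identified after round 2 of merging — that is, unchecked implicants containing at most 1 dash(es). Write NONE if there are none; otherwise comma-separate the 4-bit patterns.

[col 0] 0001*, 0011*, 0111*, 1000, 1011*, 1110*, 1111*
[col 1] -011*, -111*, 0-11*, 00-1, 1-11*, 111-
[col 2] --11
Prime implicants: --11, 00-1, 1000, 111-

00-1, 1000, 111-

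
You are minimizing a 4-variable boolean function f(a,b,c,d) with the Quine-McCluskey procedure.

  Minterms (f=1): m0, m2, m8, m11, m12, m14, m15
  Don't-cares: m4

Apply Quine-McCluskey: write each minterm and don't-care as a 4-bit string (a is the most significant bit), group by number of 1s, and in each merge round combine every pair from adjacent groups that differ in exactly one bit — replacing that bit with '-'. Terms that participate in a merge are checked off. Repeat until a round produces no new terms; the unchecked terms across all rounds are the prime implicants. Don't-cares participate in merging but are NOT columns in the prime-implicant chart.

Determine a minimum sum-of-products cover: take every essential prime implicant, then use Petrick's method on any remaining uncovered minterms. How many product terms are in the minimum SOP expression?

4

[col 0] 0000*, 0010*, 0100*, 1000*, 1011*, 1100*, 1110*, 1111*
[col 1] -000*, -100*, 0-00*, 00-0, 1-00*, 1-11, 11-0, 111-
[col 2] --00
Prime implicants: --00, 00-0, 1-11, 11-0, 111-
PI chart (minterm → PIs covering it):
  0 | --00,00-0
  2 | 00-0  (sole → essential)
  8 | --00  (sole → essential)
  11 | 1-11  (sole → essential)
  12 | --00,11-0
  14 | 11-0,111-
  15 | 1-11,111-
Essential prime implicants: --00, 00-0, 1-11
Petrick residual → 11-0
Minimum SOP uses 4 PIs: c'd' + a'b'd' + acd + abd'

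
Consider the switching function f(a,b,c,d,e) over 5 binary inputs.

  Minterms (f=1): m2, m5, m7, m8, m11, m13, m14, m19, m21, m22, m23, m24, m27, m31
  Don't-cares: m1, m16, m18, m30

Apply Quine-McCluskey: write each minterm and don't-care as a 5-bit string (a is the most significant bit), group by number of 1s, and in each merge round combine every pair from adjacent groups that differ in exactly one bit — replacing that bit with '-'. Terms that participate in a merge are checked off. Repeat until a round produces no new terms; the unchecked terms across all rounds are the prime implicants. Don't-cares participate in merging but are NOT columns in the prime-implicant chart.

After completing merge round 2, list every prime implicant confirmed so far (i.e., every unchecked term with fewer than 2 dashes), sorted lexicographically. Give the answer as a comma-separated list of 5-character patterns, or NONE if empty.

[col 0] 00001*, 00010*, 00101*, 00111*, 01000*, 01011*, 01101*, 01110*, 10000*, 10010*, 10011*, 10101*, 10110*, 10111*, 11000*, 11011*, 11110*, 11111*
[col 1] -0010, -0101*, -0111*, -1000, -1011, -1110, 0-101, 00-01, 001-1*, 1-000, 1-011*, 1-110*, 1-111*, 10-10*, 10-11*, 100-0, 1001-*, 101-1*, 1011-*, 11-11*, 1111-*
[col 2] -01-1, 1--11, 1-11-, 10-1-
Prime implicants: -0010, -01-1, -1000, -1011, -1110, 0-101, 00-01, 1--11, 1-000, 1-11-, 10-1-, 100-0

-0010, -1000, -1011, -1110, 0-101, 00-01, 1-000, 100-0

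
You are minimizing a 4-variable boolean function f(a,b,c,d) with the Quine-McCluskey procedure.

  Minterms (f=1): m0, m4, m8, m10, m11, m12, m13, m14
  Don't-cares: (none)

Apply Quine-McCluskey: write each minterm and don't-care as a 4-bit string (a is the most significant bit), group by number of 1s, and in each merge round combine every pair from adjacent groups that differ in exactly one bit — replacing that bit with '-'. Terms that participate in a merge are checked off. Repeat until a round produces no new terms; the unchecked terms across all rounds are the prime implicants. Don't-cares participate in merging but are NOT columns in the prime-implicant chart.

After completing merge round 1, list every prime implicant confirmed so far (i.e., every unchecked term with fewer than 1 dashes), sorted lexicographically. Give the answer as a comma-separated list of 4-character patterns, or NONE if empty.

size-2^0 implicants → 0000(✓)  0100(✓)  1000(✓)  1010(✓)  1011(✓)  1100(✓)  1101(✓)  1110(✓)
size-2^1 implicants → -000(✓)  -100(✓)  0-00(✓)  1-00(✓)  1-10(✓)  10-0(✓)  101-  11-0(✓)  110-
size-2^2 implicants → --00  1--0
Unchecked terms (primes): --00, 1--0, 101-, 110-

NONE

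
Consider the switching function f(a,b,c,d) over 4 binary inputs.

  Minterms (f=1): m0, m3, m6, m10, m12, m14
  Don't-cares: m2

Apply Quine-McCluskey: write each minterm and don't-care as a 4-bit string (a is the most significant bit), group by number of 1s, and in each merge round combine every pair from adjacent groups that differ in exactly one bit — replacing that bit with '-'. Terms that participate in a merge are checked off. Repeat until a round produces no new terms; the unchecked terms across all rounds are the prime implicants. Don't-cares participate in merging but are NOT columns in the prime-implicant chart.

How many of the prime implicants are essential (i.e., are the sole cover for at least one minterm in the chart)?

Round 0: 0000✓ 0010✓ 0011✓ 0110✓ 1010✓ 1100✓ 1110✓
Round 1: -010✓ -110✓ 0-10✓ 00-0 001- 1-10✓ 11-0
Round 2: --10
PIs = {--10, 00-0, 001-, 11-0}
Coverage chart:
  m0: 00-0 ←essential
  m3: 001- ←essential
  m6: --10 ←essential
  m10: --10 ←essential
  m12: 11-0 ←essential
  m14: --10,11-0
Essential: --10, 00-0, 001-, 11-0

4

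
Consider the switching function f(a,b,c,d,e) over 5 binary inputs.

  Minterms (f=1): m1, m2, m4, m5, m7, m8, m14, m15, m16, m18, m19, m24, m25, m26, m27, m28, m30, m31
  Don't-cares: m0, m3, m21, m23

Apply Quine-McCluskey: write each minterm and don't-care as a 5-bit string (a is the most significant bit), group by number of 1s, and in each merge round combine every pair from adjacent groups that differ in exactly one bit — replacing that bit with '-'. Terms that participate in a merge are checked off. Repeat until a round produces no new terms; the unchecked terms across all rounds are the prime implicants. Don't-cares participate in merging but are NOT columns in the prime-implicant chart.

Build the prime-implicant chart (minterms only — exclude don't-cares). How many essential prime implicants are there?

5

[col 0] 00000*, 00001*, 00010*, 00011*, 00100*, 00101*, 00111*, 01000*, 01110*, 01111*, 10000*, 10010*, 10011*, 10101*, 10111*, 11000*, 11001*, 11010*, 11011*, 11100*, 11110*, 11111*
[col 1] -0000*, -0010*, -0011*, -0101*, -0111*, -1000*, -1110*, -1111*, 0-000*, 0-111*, 00-00*, 00-01*, 00-11*, 000-0*, 000-1*, 0000-*, 0001-*, 001-1*, 0010-*, 0111-*, 1-000*, 1-010*, 1-011*, 1-111*, 10-11*, 100-0*, 1001-*, 101-1*, 11-00*, 11-10*, 11-11*, 110-0*, 110-1*, 1100-*, 1101-*, 111-0*, 1111-*
[col 2] --000, --111, -0-11, -00-0, -001-, -01-1, -111-, 00--1, 00-0-, 000--, 1--11, 1-0-0, 1-01-, 11--0, 11-1-, 110--
Prime implicants: --000, --111, -0-11, -00-0, -001-, -01-1, -111-, 00--1, 00-0-, 000--, 1--11, 1-0-0, 1-01-, 11--0, 11-1-, 110--
PI chart (minterm → PIs covering it):
  1 | 00--1,00-0-,000--
  2 | -00-0,-001-,000--
  4 | 00-0-  (sole → essential)
  5 | -01-1,00--1,00-0-
  7 | --111,-0-11,-01-1,00--1
  8 | --000  (sole → essential)
  14 | -111-  (sole → essential)
  15 | --111,-111-
  16 | --000,-00-0,1-0-0
  18 | -00-0,-001-,1-0-0,1-01-
  19 | -0-11,-001-,1--11,1-01-
  24 | --000,1-0-0,11--0,110--
  25 | 110--  (sole → essential)
  26 | 1-0-0,1-01-,11--0,11-1-,110--
  27 | 1--11,1-01-,11-1-,110--
  28 | 11--0  (sole → essential)
  30 | -111-,11--0,11-1-
  31 | --111,-111-,1--11,11-1-
Essential prime implicants: --000, -111-, 00-0-, 11--0, 110--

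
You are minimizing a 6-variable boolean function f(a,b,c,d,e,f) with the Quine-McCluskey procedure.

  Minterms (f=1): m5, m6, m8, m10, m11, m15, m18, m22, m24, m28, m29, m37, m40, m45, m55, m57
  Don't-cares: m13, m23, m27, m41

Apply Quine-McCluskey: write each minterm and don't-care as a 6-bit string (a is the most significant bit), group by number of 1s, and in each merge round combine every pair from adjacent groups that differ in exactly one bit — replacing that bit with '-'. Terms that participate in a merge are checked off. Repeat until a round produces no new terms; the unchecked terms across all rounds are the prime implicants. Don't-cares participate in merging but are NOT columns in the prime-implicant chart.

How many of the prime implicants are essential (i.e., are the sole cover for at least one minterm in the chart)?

5

Round 0: 000101✓ 000110✓ 001000✓ 001010✓ 001011✓ 001101✓ 001111✓ 010010✓ 010110✓ 010111✓ 011000✓ 011011✓ 011100✓ 011101✓ 100101✓ 101000✓ 101001✓ 101101✓ 110111✓ 111001✓
Round 1: -00101✓ -01000 -01101✓ -10111 0-0110 0-1000 0-1011 0-1101 00-101✓ 001-11 0010-0 00101- 0011-1 010-10 01011- 011-00 01110- 1-1001 10-101✓ 101-01 10100-
Round 2: -0-101
PIs = {-0-101, -01000, -10111, 0-0110, 0-1000, 0-1011, 0-1101, 001-11, 0010-0, 00101-, 0011-1, 010-10, 01011-, 011-00, 01110-, 1-1001, 101-01, 10100-}
Coverage chart:
  m5: -0-101 ←essential
  m6: 0-0110 ←essential
  m8: -01000,0-1000,0010-0
  m10: 0010-0,00101-
  m11: 0-1011,001-11,00101-
  m15: 001-11,0011-1
  m18: 010-10 ←essential
  m22: 0-0110,010-10,01011-
  m24: 0-1000,011-00
  m28: 011-00,01110-
  m29: 0-1101,01110-
  m37: -0-101 ←essential
  m40: -01000,10100-
  m45: -0-101,101-01
  m55: -10111 ←essential
  m57: 1-1001 ←essential
Essential: -0-101, -10111, 0-0110, 010-10, 1-1001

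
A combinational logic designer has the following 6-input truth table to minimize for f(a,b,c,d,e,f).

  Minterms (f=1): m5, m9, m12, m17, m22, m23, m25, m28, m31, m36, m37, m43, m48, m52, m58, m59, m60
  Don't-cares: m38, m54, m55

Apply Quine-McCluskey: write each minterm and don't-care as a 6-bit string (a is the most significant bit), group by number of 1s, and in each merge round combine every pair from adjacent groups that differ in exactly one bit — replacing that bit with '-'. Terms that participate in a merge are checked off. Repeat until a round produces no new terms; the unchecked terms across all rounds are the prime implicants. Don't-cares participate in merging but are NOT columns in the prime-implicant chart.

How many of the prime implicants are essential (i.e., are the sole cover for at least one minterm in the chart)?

Round 0: 000101✓ 001001✓ 001100✓ 010001✓ 010110✓ 010111✓ 011001✓ 011100✓ 011111✓ 100100✓ 100101✓ 100110✓ 101011✓ 110000✓ 110100✓ 110110✓ 110111✓ 111010✓ 111011✓ 111100✓
Round 1: -00101 -10110✓ -10111✓ -11100 0-1001 0-1100 01-001 01-111 01011-✓ 1-0100✓ 1-0110✓ 1-1011 1001-0✓ 10010- 11-100 110-00 1101-0✓ 11011-✓ 11101-
Round 2: -1011- 1-01-0
PIs = {-00101, -1011-, -11100, 0-1001, 0-1100, 01-001, 01-111, 1-01-0, 1-1011, 10010-, 11-100, 110-00, 11101-}
Coverage chart:
  m5: -00101 ←essential
  m9: 0-1001 ←essential
  m12: 0-1100 ←essential
  m17: 01-001 ←essential
  m22: -1011- ←essential
  m23: -1011-,01-111
  m25: 0-1001,01-001
  m28: -11100,0-1100
  m31: 01-111 ←essential
  m36: 1-01-0,10010-
  m37: -00101,10010-
  m43: 1-1011 ←essential
  m48: 110-00 ←essential
  m52: 1-01-0,11-100,110-00
  m58: 11101- ←essential
  m59: 1-1011,11101-
  m60: -11100,11-100
Essential: -00101, -1011-, 0-1001, 0-1100, 01-001, 01-111, 1-1011, 110-00, 11101-

9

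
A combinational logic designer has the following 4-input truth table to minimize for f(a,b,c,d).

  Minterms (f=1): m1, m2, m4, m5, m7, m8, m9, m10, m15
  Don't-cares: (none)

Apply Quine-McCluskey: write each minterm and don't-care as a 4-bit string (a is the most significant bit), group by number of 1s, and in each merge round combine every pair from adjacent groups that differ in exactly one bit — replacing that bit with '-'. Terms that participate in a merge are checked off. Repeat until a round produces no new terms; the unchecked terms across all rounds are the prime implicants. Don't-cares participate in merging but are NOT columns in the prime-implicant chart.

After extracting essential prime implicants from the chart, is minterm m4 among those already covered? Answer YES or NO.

size-2^0 implicants → 0001(✓)  0010(✓)  0100(✓)  0101(✓)  0111(✓)  1000(✓)  1001(✓)  1010(✓)  1111(✓)
size-2^1 implicants → -001  -010  -111  0-01  01-1  010-  10-0  100-
Unchecked terms (primes): -001, -010, -111, 0-01, 01-1, 010-, 10-0, 100-
Minterm coverage:
  m1 ⊆ -001,0-01
  m2 ⊆ -010 [E]
  m4 ⊆ 010- [E]
  m5 ⊆ 0-01,01-1,010-
  m7 ⊆ -111,01-1
  m8 ⊆ 10-0,100-
  m9 ⊆ -001,100-
  m10 ⊆ -010,10-0
  m15 ⊆ -111 [E]
E = {-010, -111, 010-}

YES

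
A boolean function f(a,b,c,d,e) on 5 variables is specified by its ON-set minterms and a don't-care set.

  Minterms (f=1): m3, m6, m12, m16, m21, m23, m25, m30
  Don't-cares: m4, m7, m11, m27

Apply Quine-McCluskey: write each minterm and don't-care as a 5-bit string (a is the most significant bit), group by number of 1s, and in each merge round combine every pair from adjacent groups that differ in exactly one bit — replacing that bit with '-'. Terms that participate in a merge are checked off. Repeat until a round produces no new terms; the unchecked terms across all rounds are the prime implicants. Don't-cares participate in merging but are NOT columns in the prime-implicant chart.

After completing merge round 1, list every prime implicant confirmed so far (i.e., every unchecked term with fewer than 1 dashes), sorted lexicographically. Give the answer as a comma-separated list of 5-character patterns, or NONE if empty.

10000, 11110

size-2^0 implicants → 00011(✓)  00100(✓)  00110(✓)  00111(✓)  01011(✓)  01100(✓)  10000  10101(✓)  10111(✓)  11001(✓)  11011(✓)  11110
size-2^1 implicants → -0111  -1011  0-011  0-100  00-11  001-0  0011-  101-1  110-1
Unchecked terms (primes): -0111, -1011, 0-011, 0-100, 00-11, 001-0, 0011-, 10000, 101-1, 110-1, 11110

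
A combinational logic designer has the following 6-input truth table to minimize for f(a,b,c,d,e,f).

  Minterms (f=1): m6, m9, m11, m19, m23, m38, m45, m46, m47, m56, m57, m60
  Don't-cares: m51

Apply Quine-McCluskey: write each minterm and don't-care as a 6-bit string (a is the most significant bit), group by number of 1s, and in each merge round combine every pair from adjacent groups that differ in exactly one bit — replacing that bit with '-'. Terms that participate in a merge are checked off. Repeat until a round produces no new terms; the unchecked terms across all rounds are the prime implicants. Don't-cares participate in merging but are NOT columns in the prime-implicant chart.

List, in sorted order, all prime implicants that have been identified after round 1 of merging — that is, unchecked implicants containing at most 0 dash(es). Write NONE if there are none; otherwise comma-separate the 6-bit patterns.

[col 0] 000110*, 001001*, 001011*, 010011*, 010111*, 100110*, 101101*, 101110*, 101111*, 110011*, 111000*, 111001*, 111100*
[col 1] -00110, -10011, 0010-1, 010-11, 10-110, 1011-1, 10111-, 111-00, 11100-
Prime implicants: -00110, -10011, 0010-1, 010-11, 10-110, 1011-1, 10111-, 111-00, 11100-

NONE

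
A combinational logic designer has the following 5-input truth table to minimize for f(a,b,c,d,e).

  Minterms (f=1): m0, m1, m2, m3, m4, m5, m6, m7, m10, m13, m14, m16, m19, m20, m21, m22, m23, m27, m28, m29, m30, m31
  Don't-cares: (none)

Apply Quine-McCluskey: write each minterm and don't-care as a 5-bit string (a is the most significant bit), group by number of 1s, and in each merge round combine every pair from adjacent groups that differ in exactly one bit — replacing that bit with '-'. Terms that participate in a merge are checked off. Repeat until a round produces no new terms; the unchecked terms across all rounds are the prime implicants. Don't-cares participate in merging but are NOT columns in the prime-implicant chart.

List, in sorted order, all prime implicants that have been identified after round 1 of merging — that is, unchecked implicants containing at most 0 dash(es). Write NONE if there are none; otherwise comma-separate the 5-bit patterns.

NONE

size-2^0 implicants → 00000(✓)  00001(✓)  00010(✓)  00011(✓)  00100(✓)  00101(✓)  00110(✓)  00111(✓)  01010(✓)  01101(✓)  01110(✓)  10000(✓)  10011(✓)  10100(✓)  10101(✓)  10110(✓)  10111(✓)  11011(✓)  11100(✓)  11101(✓)  11110(✓)  11111(✓)
size-2^1 implicants → -0000(✓)  -0011(✓)  -0100(✓)  -0101(✓)  -0110(✓)  -0111(✓)  -1101(✓)  -1110(✓)  0-010(✓)  0-101(✓)  0-110(✓)  00-00(✓)  00-01(✓)  00-10(✓)  00-11(✓)  000-0(✓)  000-1(✓)  0000-(✓)  0001-(✓)  001-0(✓)  001-1(✓)  0010-(✓)  0011-(✓)  01-10(✓)  1-011(✓)  1-100(✓)  1-101(✓)  1-110(✓)  1-111(✓)  10-00(✓)  10-11(✓)  101-0(✓)  101-1(✓)  1010-(✓)  1011-(✓)  11-11(✓)  111-0(✓)  111-1(✓)  1110-(✓)  1111-(✓)
size-2^2 implicants → --101  --110  -0-00  -0-11  -01-0(✓)  -01-1(✓)  -010-(✓)  -011-(✓)  0--10  00--0(✓)  00--1(✓)  00-0-(✓)  00-1-(✓)  000--(✓)  001--(✓)  1--11  1-1-0(✓)  1-1-1(✓)  1-10-(✓)  1-11-(✓)  101--(✓)  111--(✓)
size-2^3 implicants → -01--  00---  1-1--
Unchecked terms (primes): --101, --110, -0-00, -0-11, -01--, 0--10, 00---, 1--11, 1-1--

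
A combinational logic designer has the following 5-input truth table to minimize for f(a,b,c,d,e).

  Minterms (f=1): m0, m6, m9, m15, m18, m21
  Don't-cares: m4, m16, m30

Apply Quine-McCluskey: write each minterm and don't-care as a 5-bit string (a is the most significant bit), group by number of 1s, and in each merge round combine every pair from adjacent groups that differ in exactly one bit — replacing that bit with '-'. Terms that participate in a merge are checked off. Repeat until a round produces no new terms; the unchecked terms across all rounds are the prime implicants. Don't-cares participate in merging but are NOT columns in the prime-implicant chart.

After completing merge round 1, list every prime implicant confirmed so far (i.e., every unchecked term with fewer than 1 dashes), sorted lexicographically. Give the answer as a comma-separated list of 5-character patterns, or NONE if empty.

Round 0: 00000✓ 00100✓ 00110✓ 01001 01111 10000✓ 10010✓ 10101 11110
Round 1: -0000 00-00 001-0 100-0
PIs = {-0000, 00-00, 001-0, 01001, 01111, 100-0, 10101, 11110}

01001, 01111, 10101, 11110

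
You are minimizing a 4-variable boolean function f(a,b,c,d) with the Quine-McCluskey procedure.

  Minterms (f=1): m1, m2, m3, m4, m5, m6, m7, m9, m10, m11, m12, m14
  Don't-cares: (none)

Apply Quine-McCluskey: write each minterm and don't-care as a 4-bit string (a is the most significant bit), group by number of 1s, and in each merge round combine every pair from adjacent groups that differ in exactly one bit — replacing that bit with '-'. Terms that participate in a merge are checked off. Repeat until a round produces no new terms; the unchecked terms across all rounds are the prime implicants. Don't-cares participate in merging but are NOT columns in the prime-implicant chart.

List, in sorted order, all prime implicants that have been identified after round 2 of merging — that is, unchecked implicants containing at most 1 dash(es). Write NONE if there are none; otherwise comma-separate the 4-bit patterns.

NONE

Round 0: 0001✓ 0010✓ 0011✓ 0100✓ 0101✓ 0110✓ 0111✓ 1001✓ 1010✓ 1011✓ 1100✓ 1110✓
Round 1: -001✓ -010✓ -011✓ -100✓ -110✓ 0-01✓ 0-10✓ 0-11✓ 00-1✓ 001-✓ 01-0✓ 01-1✓ 010-✓ 011-✓ 1-10✓ 10-1✓ 101-✓ 11-0✓
Round 2: --10 -0-1 -01- -1-0 0--1 0-1- 01--
PIs = {--10, -0-1, -01-, -1-0, 0--1, 0-1-, 01--}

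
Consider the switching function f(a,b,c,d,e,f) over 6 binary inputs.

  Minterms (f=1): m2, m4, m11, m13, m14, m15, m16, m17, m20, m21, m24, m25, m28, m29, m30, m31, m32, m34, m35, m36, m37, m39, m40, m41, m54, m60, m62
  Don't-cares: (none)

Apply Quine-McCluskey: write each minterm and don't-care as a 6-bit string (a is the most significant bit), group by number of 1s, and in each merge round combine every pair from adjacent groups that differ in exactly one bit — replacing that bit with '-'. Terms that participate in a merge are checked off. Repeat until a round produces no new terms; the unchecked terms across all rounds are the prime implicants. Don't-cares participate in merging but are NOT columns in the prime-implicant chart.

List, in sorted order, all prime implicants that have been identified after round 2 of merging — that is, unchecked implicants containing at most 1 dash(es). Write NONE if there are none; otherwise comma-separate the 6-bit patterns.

[col 0] 000010*, 000100*, 001011*, 001101*, 001110*, 001111*, 010000*, 010001*, 010100*, 010101*, 011000*, 011001*, 011100*, 011101*, 011110*, 011111*, 100000*, 100010*, 100011*, 100100*, 100101*, 100111*, 101000*, 101001*, 110110*, 111100*, 111110*
[col 1] -00010, -00100, -11100*, -11110*, 0-0100, 0-1101*, 0-1110*, 0-1111*, 001-11, 0011-1*, 00111-*, 01-000*, 01-001*, 01-100*, 01-101*, 010-00*, 010-01*, 01000-*, 01010-*, 011-00*, 011-01*, 01100-*, 0111-0*, 0111-1*, 01110-*, 01111-*, 10-000, 100-00, 100-11, 1000-0, 10001-, 1001-1, 10010-, 10100-, 11-110, 1111-0*
[col 2] -111-0, 0-11-1, 0-111-, 01--00*, 01--01*, 01-00-*, 01-10-*, 010-0-*, 011-0-*, 0111--
[col 3] 01--0-
Prime implicants: -00010, -00100, -111-0, 0-0100, 0-11-1, 0-111-, 001-11, 01--0-, 0111--, 10-000, 100-00, 100-11, 1000-0, 10001-, 1001-1, 10010-, 10100-, 11-110

-00010, -00100, 0-0100, 001-11, 10-000, 100-00, 100-11, 1000-0, 10001-, 1001-1, 10010-, 10100-, 11-110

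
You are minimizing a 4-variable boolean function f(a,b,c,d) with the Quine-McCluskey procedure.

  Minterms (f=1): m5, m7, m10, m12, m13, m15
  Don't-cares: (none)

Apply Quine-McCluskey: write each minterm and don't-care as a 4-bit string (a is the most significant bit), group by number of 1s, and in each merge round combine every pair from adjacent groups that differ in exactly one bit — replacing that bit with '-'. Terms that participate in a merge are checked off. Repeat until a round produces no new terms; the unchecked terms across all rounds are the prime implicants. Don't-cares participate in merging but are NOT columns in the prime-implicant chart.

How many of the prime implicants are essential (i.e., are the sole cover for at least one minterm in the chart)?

Round 0: 0101✓ 0111✓ 1010 1100✓ 1101✓ 1111✓
Round 1: -101✓ -111✓ 01-1✓ 11-1✓ 110-
Round 2: -1-1
PIs = {-1-1, 1010, 110-}
Coverage chart:
  m5: -1-1 ←essential
  m7: -1-1 ←essential
  m10: 1010 ←essential
  m12: 110- ←essential
  m13: -1-1,110-
  m15: -1-1 ←essential
Essential: -1-1, 1010, 110-

3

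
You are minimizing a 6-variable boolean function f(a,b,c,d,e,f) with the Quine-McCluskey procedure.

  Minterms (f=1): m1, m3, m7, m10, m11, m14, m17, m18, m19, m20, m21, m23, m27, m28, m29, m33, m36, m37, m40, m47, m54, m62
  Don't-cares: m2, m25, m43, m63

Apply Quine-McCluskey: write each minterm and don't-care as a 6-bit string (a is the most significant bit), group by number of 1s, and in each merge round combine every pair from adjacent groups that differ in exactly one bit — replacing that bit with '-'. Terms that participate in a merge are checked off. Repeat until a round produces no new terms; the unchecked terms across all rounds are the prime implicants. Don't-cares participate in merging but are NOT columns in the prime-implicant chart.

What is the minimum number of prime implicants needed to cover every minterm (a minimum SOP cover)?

11

[col 0] 000001*, 000010*, 000011*, 000111*, 001010*, 001011*, 001110*, 010001*, 010010*, 010011*, 010100*, 010101*, 010111*, 011001*, 011011*, 011100*, 011101*, 100001*, 100100*, 100101*, 101000, 101011*, 101111*, 110110*, 111110*, 111111*
[col 1] -00001, -01011, 0-0001*, 0-0010*, 0-0011*, 0-0111*, 0-1011*, 00-010*, 00-011*, 000-11*, 0000-1*, 00001-*, 001-10, 00101-*, 01-001*, 01-011*, 01-100*, 01-101*, 010-01*, 010-11*, 0100-1*, 01001-*, 0101-1*, 01010-*, 011-01*, 0110-1*, 01110-*, 1-1111, 100-01, 10010-, 101-11, 11-110, 11111-
[col 2] 0--011, 0-0-11, 0-00-1, 0-001-, 00-01-, 01--01, 01-0-1, 01-10-, 010--1
Prime implicants: -00001, -01011, 0--011, 0-0-11, 0-00-1, 0-001-, 00-01-, 001-10, 01--01, 01-0-1, 01-10-, 010--1, 1-1111, 100-01, 10010-, 101-11, 101000, 11-110, 11111-
PI chart (minterm → PIs covering it):
  1 | -00001,0-00-1
  3 | 0--011,0-0-11,0-00-1,0-001-,00-01-
  7 | 0-0-11  (sole → essential)
  10 | 00-01-,001-10
  11 | -01011,0--011,00-01-
  14 | 001-10  (sole → essential)
  17 | 0-00-1,01--01,01-0-1,010--1
  18 | 0-001-  (sole → essential)
  19 | 0--011,0-0-11,0-00-1,0-001-,01-0-1,010--1
  20 | 01-10-  (sole → essential)
  21 | 01--01,01-10-,010--1
  23 | 0-0-11,010--1
  27 | 0--011,01-0-1
  28 | 01-10-  (sole → essential)
  29 | 01--01,01-10-
  33 | -00001,100-01
  36 | 10010-  (sole → essential)
  37 | 100-01,10010-
  40 | 101000  (sole → essential)
  47 | 1-1111,101-11
  54 | 11-110  (sole → essential)
  62 | 11-110,11111-
Essential prime implicants: 0-0-11, 0-001-, 001-10, 01-10-, 10010-, 101000, 11-110
Petrick residual → -00001, -01011, 01-0-1, 1-1111
Minimum SOP uses 11 PIs: b'c'd'e'f + b'cd'ef + a'c'ef + a'c'd'e + a'b'cef' + a'bd'f + a'bde' + acdef + ab'c'de' + ab'cd'e'f' + abdef'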